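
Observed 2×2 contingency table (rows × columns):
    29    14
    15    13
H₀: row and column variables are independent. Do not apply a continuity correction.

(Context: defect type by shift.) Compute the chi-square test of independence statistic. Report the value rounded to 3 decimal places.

test statistic = 1.384

Row totals [43, 28], col totals [44, 27], n=71
χ² = (29−26.65)²/26.65 + (14−16.35)²/16.35 + (15−17.35)²/17.35 + (13−10.65)²/10.65 = 1.3844
df = 1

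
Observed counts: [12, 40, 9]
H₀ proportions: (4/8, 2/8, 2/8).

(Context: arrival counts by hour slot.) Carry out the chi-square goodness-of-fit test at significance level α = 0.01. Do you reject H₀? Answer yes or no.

reject H₀: yes

n = 61; E_i = n·p_i = [30.50, 15.25, 15.25]
χ² = (12−30.50)²/30.50 + (40−15.25)²/15.25 + (9−15.25)²/15.25 = 53.9508
df = 2
p-value (upper-tail) = 0.00000
At α=0.01: p < α → reject H₀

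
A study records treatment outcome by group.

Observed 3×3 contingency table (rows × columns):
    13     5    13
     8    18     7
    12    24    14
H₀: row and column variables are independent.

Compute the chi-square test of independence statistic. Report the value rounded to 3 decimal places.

test statistic = 11.595

Row totals [31, 33, 50], col totals [33, 47, 34], n=114
χ² = (13−8.97)²/8.97 + (5−12.78)²/12.78 + (13−9.25)²/9.25 + (8−9.55)²/9.55 + (18−13.61)²/13.61 + (7−9.84)²/9.84 + (12−14.47)²/14.47 + (24−20.61)²/20.61 + (14−14.91)²/14.91 = 11.5953
df = 4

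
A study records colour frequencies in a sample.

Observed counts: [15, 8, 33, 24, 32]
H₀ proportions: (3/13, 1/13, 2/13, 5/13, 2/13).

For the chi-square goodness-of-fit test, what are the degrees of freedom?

degrees of freedom = 4

df = k − 1 = 5 − 1 = 4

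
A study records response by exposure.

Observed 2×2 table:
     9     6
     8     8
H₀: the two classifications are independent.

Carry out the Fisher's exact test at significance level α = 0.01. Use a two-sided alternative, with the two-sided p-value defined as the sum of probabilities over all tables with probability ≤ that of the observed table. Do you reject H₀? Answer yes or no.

reject H₀: no

Margins: r₁=15, r₂=16, c₁=17, c₂=14, n=31
p_obs = C(15,9)·C(16,8)/C(31,17); sum pmf over tables with pmf ≤ p_obs
p-value (two-sided) = 0.72239
At α=0.01: p ≥ α → fail to reject H₀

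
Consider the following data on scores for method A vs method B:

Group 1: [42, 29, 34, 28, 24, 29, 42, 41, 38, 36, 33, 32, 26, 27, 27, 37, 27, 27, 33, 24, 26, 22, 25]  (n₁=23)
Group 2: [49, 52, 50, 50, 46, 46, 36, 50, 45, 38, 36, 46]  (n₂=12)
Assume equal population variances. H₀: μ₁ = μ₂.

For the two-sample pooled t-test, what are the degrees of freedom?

degrees of freedom = 33

df = n₁ + n₂ − 2 = 23 + 12 − 2 = 33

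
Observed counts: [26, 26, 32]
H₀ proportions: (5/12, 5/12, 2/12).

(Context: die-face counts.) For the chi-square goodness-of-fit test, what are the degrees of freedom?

degrees of freedom = 2

df = k − 1 = 3 − 1 = 2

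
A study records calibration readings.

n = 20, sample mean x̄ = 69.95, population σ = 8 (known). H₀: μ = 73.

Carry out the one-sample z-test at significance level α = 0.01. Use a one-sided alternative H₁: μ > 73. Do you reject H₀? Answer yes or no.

reject H₀: no

SE = σ/√n = 8/√20 = 1.7889
z = (x̄−μ₀)/SE = (69.95−73)/1.7889 = -1.7050
p-value (one-sided, H₁ greater) = 0.95590
At α=0.01: p ≥ α → fail to reject H₀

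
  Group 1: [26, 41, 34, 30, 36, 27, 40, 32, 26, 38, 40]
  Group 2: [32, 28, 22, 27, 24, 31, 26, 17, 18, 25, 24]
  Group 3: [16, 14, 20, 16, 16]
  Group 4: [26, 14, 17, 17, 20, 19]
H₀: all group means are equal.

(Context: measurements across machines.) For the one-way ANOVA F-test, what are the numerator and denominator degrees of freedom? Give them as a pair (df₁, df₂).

degrees of freedom = [3, 29]

k = 4 groups, N = 33 total
df = (k−1, N−k) = (4−1, 33−4) = (3, 29)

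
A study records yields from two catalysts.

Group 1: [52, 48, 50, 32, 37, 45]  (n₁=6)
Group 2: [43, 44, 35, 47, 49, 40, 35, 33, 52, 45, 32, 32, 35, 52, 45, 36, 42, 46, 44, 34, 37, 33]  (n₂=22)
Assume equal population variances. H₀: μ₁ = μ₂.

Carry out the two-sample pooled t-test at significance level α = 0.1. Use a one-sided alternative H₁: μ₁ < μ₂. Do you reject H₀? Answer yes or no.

x̄₁=44.000, s₁=7.874, n₁=6
x̄₂=40.500, s₂=6.567, n₂=22
s_p² = [5·7.874² + 21·6.567²]/26 = 46.7500
SE = √(s_p²·(1/6+1/22)) = 3.1491
t = (44.000−40.500)/3.1491 = 1.1114
df = 26
p-value (one-sided, H₁ less) = 0.86172
At α=0.1: p ≥ α → fail to reject H₀

reject H₀: no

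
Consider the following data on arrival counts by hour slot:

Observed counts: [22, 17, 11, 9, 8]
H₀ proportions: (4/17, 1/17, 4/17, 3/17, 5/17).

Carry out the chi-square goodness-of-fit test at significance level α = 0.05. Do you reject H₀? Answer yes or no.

reject H₀: yes

n = 67; E_i = n·p_i = [15.76, 3.94, 15.76, 11.82, 19.71]
χ² = (22−15.76)²/15.76 + (17−3.94)²/3.94 + (11−15.76)²/15.76 + (9−11.82)²/11.82 + (8−19.71)²/19.71 = 54.8037
df = 4
p-value (upper-tail) = 0.00000
At α=0.05: p < α → reject H₀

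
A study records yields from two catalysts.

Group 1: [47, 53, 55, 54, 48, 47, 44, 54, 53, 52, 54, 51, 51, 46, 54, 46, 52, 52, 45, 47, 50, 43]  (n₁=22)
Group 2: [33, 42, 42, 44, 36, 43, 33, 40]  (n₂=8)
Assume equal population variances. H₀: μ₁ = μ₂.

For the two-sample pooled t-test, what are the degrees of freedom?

df = n₁ + n₂ − 2 = 22 + 8 − 2 = 28

degrees of freedom = 28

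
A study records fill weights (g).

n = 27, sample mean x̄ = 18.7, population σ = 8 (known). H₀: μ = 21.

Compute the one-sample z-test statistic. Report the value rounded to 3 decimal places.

test statistic = -1.494

SE = σ/√n = 8/√27 = 1.5396
z = (x̄−μ₀)/SE = (18.7−21)/1.5396 = -1.4939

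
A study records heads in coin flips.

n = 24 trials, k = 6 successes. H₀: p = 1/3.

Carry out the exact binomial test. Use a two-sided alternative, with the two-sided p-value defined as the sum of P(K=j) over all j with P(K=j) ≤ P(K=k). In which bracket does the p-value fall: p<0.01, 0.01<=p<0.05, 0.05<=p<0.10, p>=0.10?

Exact binomial: n=24, k=6, p₀=1/3=0.3333
P(X=j) = C(n,j)·p₀^j·(1−p₀)^(n−j); p = Σ P(X=j) over j with P(X=j) ≤ P(X=6)
p-value (two-sided) = 0.51702
→ bracket: p>=0.10

p-value bracket: p>=0.10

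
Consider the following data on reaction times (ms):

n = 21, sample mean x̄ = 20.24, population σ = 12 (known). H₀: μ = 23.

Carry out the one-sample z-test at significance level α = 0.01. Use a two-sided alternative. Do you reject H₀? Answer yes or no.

SE = σ/√n = 12/√21 = 2.6186
z = (x̄−μ₀)/SE = (20.24−23)/2.6186 = -1.0540
p-value (two-sided) = 0.29189
At α=0.01: p ≥ α → fail to reject H₀

reject H₀: no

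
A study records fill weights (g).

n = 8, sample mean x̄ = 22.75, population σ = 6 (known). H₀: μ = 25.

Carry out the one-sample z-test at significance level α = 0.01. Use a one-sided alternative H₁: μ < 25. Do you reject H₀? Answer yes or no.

reject H₀: no

SE = σ/√n = 6/√8 = 2.1213
z = (x̄−μ₀)/SE = (22.75−25)/2.1213 = -1.0607
p-value (one-sided, H₁ less) = 0.14442
At α=0.01: p ≥ α → fail to reject H₀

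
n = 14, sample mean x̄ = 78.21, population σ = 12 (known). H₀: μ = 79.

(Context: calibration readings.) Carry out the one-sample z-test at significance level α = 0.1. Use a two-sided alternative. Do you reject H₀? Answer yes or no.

SE = σ/√n = 12/√14 = 3.2071
z = (x̄−μ₀)/SE = (78.21−79)/3.2071 = -0.2463
p-value (two-sided) = 0.80543
At α=0.1: p ≥ α → fail to reject H₀

reject H₀: no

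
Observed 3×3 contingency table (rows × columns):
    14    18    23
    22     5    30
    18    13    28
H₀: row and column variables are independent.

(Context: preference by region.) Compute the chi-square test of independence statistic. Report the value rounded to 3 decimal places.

Row totals [55, 57, 59], col totals [54, 36, 81], n=171
χ² = (14−17.37)²/17.37 + (18−11.58)²/11.58 + (23−26.05)²/26.05 + (22−18.00)²/18.00 + (5−12.00)²/12.00 + (30−27.00)²/27.00 + (18−18.63)²/18.63 + (13−12.42)²/12.42 + (28−27.95)²/27.95 = 9.9258
df = 4

test statistic = 9.926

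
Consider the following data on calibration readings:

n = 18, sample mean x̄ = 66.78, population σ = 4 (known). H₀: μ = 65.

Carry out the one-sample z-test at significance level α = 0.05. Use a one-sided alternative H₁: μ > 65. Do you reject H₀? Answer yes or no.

SE = σ/√n = 4/√18 = 0.9428
z = (x̄−μ₀)/SE = (66.78−65)/0.9428 = 1.8880
p-value (one-sided, H₁ greater) = 0.02951
At α=0.05: p < α → reject H₀

reject H₀: yes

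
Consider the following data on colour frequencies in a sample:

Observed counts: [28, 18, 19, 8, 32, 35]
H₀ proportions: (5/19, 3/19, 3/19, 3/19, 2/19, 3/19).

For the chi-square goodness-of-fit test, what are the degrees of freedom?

degrees of freedom = 5

df = k − 1 = 6 − 1 = 5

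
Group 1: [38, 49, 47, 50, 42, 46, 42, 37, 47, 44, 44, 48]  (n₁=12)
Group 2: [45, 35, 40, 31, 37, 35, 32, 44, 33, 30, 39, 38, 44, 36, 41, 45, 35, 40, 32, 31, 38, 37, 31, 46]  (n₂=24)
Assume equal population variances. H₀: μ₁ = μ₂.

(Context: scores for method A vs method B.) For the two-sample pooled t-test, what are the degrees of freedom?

df = n₁ + n₂ − 2 = 12 + 24 − 2 = 34

degrees of freedom = 34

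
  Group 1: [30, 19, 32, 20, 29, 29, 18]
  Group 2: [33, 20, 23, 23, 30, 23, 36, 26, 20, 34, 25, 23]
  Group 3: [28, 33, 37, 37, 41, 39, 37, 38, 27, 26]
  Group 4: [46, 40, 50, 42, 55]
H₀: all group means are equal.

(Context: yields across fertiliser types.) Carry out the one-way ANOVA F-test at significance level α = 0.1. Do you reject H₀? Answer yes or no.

Group means [25.29, 26.33, 34.30, 46.60], grand mean 31.441
SSB = Σnᵢ(x̄ᵢ−x̄)² = 1808.987; SSW = ΣΣ(x−x̄ᵢ)² = 965.395
MSB = 1808.987/3 = 602.9957; MSW = 965.395/30 = 32.1798
F = MSB/MSW = 18.7383
df = (3, 30)
p-value (upper-tail) = 0.00000
At α=0.1: p < α → reject H₀

reject H₀: yes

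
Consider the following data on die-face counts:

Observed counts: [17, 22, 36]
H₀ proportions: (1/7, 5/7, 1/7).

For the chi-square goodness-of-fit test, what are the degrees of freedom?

df = k − 1 = 3 − 1 = 2

degrees of freedom = 2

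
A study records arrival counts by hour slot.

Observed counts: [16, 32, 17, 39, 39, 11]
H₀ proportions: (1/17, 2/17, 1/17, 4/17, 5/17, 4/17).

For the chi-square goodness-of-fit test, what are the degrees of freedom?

degrees of freedom = 5

df = k − 1 = 6 − 1 = 5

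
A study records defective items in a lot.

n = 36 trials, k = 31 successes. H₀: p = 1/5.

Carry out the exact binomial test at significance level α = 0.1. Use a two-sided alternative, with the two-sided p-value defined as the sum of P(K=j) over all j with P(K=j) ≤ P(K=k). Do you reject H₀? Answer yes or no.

Exact binomial: n=36, k=31, p₀=1/5=0.2000
P(X=j) = C(n,j)·p₀^j·(1−p₀)^(n−j); p = Σ P(X=j) over j with P(X=j) ≤ P(X=31)
p-value (two-sided) = 0.00000
At α=0.1: p < α → reject H₀

reject H₀: yes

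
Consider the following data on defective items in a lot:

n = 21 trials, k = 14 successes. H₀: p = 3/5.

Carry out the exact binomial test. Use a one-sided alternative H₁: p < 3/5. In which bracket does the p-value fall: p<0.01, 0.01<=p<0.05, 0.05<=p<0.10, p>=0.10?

Exact binomial: n=21, k=14, p₀=3/5=0.6000
P(X≤14) from Σ C(n,i)·p₀^i·(1−p₀)^(n−i)
p-value (one-sided, H₁ less) = 0.79975
→ bracket: p>=0.10

p-value bracket: p>=0.10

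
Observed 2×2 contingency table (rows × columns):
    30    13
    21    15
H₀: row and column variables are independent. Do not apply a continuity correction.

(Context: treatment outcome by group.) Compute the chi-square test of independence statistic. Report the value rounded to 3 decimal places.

test statistic = 1.120

Row totals [43, 36], col totals [51, 28], n=79
χ² = (30−27.76)²/27.76 + (13−15.24)²/15.24 + (21−23.24)²/23.24 + (15−12.76)²/12.76 = 1.1196
df = 1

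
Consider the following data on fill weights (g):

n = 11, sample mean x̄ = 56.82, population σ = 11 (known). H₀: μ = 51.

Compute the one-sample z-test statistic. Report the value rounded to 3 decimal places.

SE = σ/√n = 11/√11 = 3.3166
z = (x̄−μ₀)/SE = (56.82−51)/3.3166 = 1.7548

test statistic = 1.755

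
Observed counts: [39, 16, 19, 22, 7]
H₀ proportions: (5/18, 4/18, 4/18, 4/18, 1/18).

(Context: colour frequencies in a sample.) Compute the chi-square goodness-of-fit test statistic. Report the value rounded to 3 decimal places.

test statistic = 6.826

n = 103; E_i = n·p_i = [28.61, 22.89, 22.89, 22.89, 5.72]
χ² = (39−28.61)²/28.61 + (16−22.89)²/22.89 + (19−22.89)²/22.89 + (22−22.89)²/22.89 + (7−5.72)²/5.72 = 6.8262
df = 4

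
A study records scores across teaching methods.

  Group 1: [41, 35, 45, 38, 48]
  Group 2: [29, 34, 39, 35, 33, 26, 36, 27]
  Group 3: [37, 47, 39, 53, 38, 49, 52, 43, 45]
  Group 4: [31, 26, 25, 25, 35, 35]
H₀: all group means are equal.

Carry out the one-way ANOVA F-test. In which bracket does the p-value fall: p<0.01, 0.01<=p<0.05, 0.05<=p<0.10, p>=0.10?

Group means [41.40, 32.38, 44.78, 29.50], grand mean 37.357
SSB = Σnᵢ(x̄ᵢ−x̄)² = 1146.298; SSW = ΣΣ(x−x̄ᵢ)² = 658.131
MSB = 1146.298/3 = 382.0993; MSW = 658.131/24 = 27.4221
F = MSB/MSW = 13.9340
df = (3, 24)
p-value (upper-tail) = 0.00002
→ bracket: p<0.01

p-value bracket: p<0.01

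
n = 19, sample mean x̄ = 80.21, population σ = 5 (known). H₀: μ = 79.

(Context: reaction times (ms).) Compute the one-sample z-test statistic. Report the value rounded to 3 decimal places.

test statistic = 1.055

SE = σ/√n = 5/√19 = 1.1471
z = (x̄−μ₀)/SE = (80.21−79)/1.1471 = 1.0549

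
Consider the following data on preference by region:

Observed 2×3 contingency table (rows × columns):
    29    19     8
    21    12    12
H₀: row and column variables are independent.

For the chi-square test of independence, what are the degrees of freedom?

df = (r−1)(c−1) = (2−1)·(3−1) = 2

degrees of freedom = 2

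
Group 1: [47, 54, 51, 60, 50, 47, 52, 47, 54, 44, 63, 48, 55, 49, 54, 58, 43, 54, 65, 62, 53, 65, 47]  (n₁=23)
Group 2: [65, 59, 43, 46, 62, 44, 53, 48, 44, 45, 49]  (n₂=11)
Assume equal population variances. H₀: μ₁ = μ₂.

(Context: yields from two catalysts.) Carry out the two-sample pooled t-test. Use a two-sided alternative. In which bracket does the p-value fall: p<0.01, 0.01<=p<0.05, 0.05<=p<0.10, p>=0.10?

x̄₁=53.130, s₁=6.504, n₁=23
x̄₂=50.727, s₂=7.875, n₂=11
s_p² = [22·6.504² + 10·7.875²]/32 = 48.4622
SE = √(s_p²·(1/23+1/11)) = 2.5520
t = (53.130−50.727)/2.5520 = 0.9417
df = 32
p-value (two-sided) = 0.35341
→ bracket: p>=0.10

p-value bracket: p>=0.10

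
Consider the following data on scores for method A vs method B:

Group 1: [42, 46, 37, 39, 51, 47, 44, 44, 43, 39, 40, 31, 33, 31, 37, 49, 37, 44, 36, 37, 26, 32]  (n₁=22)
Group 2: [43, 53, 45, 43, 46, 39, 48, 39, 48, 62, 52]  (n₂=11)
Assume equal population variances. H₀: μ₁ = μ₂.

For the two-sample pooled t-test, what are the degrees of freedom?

degrees of freedom = 31

df = n₁ + n₂ − 2 = 22 + 11 − 2 = 31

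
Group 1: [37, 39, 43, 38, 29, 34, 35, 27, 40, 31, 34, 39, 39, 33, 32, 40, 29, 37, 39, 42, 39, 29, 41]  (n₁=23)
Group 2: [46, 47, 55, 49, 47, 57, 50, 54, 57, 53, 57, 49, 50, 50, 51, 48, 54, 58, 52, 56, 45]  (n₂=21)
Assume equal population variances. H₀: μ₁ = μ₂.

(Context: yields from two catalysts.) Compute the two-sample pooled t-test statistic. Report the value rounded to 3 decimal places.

test statistic = -11.926

x̄₁=35.913, s₁=4.670, n₁=23
x̄₂=51.667, s₂=4.029, n₂=21
s_p² = [22·4.670² + 20·4.029²]/42 = 19.1546
SE = √(s_p²·(1/23+1/21)) = 1.3210
t = (35.913−51.667)/1.3210 = -11.9259
df = 42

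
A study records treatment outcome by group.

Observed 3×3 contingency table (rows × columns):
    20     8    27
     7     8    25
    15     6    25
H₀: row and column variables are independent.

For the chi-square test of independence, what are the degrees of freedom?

df = (r−1)(c−1) = (3−1)·(3−1) = 4

degrees of freedom = 4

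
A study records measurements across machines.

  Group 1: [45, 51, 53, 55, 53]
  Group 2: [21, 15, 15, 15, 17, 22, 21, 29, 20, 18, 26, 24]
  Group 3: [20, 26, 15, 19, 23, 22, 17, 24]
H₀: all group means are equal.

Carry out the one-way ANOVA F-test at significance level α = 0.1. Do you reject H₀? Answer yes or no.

reject H₀: yes

Group means [51.40, 20.25, 20.75], grand mean 26.640
SSB = Σnᵢ(x̄ᵢ−x̄)² = 3832.810; SSW = ΣΣ(x−x̄ᵢ)² = 380.950
MSB = 3832.810/2 = 1916.4050; MSW = 380.950/22 = 17.3159
F = MSB/MSW = 110.6731
df = (2, 22)
p-value (upper-tail) = 0.00000
At α=0.1: p < α → reject H₀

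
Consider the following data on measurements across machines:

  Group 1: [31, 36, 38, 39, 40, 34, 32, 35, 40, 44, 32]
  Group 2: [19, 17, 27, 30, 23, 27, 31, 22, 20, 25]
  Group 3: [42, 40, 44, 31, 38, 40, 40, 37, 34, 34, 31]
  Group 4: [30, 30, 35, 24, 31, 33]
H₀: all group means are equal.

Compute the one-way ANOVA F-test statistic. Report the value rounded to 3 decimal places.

test statistic = 20.978

Group means [36.45, 24.10, 37.36, 30.50], grand mean 32.526
SSB = Σnᵢ(x̄ᵢ−x̄)² = 1161.801; SSW = ΣΣ(x−x̄ᵢ)² = 627.673
MSB = 1161.801/3 = 387.2670; MSW = 627.673/34 = 18.4610
F = MSB/MSW = 20.9776
df = (3, 34)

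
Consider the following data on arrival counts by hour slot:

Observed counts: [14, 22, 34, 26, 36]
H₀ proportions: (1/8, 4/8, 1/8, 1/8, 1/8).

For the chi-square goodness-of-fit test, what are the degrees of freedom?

df = k − 1 = 5 − 1 = 4

degrees of freedom = 4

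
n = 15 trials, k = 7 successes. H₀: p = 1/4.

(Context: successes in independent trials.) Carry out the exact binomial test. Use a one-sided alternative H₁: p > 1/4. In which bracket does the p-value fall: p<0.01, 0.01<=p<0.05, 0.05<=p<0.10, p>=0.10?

Exact binomial: n=15, k=7, p₀=1/4=0.2500
P(X≥7) from Σ C(n,i)·p₀^i·(1−p₀)^(n−i)
p-value (one-sided, H₁ greater) = 0.05662
→ bracket: 0.05<=p<0.10

p-value bracket: 0.05<=p<0.10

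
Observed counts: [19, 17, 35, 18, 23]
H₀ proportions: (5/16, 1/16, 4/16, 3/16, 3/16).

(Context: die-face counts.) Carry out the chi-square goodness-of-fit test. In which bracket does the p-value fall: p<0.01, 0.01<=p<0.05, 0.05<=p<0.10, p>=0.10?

n = 112; E_i = n·p_i = [35.00, 7.00, 28.00, 21.00, 21.00]
χ² = (19−35.00)²/35.00 + (17−7.00)²/7.00 + (35−28.00)²/28.00 + (18−21.00)²/21.00 + (23−21.00)²/21.00 = 23.9690
df = 4
p-value (upper-tail) = 0.00008
→ bracket: p<0.01

p-value bracket: p<0.01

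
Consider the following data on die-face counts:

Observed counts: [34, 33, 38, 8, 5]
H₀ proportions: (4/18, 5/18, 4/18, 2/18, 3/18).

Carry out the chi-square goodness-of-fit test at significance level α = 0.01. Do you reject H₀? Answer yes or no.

n = 118; E_i = n·p_i = [26.22, 32.78, 26.22, 13.11, 19.67]
χ² = (34−26.22)²/26.22 + (33−32.78)²/32.78 + (38−26.22)²/26.22 + (8−13.11)²/13.11 + (5−19.67)²/19.67 = 20.5288
df = 4
p-value (upper-tail) = 0.00039
At α=0.01: p < α → reject H₀

reject H₀: yes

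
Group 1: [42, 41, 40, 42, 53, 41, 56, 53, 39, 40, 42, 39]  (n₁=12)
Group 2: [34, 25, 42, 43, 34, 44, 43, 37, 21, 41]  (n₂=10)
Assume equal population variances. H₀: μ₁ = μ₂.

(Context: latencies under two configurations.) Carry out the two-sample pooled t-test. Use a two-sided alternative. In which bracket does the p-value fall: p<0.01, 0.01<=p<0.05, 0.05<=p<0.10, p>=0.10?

x̄₁=44.000, s₁=6.164, n₁=12
x̄₂=36.400, s₂=8.003, n₂=10
s_p² = [11·6.164² + 9·8.003²]/20 = 49.7200
SE = √(s_p²·(1/12+1/10)) = 3.0192
t = (44.000−36.400)/3.0192 = 2.5173
df = 20
p-value (two-sided) = 0.02046
→ bracket: 0.01<=p<0.05

p-value bracket: 0.01<=p<0.05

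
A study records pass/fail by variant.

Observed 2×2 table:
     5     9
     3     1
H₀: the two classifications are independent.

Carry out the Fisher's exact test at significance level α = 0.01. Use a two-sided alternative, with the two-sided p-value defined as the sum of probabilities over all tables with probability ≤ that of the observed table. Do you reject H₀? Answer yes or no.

Margins: r₁=14, r₂=4, c₁=8, c₂=10, n=18
p_obs = C(14,5)·C(4,3)/C(18,8); sum pmf over tables with pmf ≤ p_obs
p-value (two-sided) = 0.27451
At α=0.01: p ≥ α → fail to reject H₀

reject H₀: no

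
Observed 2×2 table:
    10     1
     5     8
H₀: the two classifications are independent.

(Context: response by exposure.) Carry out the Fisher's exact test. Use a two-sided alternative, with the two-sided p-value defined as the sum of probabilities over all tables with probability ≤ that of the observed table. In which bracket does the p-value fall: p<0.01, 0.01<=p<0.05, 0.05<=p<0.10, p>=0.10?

p-value bracket: 0.01<=p<0.05

Margins: r₁=11, r₂=13, c₁=15, c₂=9, n=24
p_obs = C(11,10)·C(13,5)/C(24,15); sum pmf over tables with pmf ≤ p_obs
p-value (two-sided) = 0.01306
→ bracket: 0.01<=p<0.05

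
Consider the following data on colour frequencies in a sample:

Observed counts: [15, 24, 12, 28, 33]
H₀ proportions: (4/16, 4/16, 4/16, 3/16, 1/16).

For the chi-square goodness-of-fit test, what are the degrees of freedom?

df = k − 1 = 5 − 1 = 4

degrees of freedom = 4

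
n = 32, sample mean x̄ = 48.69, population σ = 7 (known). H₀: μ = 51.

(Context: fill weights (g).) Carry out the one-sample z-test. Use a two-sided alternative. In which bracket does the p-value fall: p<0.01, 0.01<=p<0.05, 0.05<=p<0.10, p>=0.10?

p-value bracket: 0.05<=p<0.10

SE = σ/√n = 7/√32 = 1.2374
z = (x̄−μ₀)/SE = (48.69−51)/1.2374 = -1.8668
p-value (two-sided) = 0.06193
→ bracket: 0.05<=p<0.10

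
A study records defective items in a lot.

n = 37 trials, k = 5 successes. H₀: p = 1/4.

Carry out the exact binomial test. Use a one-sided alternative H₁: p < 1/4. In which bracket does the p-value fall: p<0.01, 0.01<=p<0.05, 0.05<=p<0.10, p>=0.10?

Exact binomial: n=37, k=5, p₀=1/4=0.2500
P(X≤5) from Σ C(n,i)·p₀^i·(1−p₀)^(n−i)
p-value (one-sided, H₁ less) = 0.07114
→ bracket: 0.05<=p<0.10

p-value bracket: 0.05<=p<0.10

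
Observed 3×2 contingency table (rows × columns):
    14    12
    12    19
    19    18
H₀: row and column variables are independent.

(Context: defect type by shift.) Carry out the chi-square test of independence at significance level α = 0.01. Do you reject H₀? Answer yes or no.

reject H₀: no

Row totals [26, 31, 37], col totals [45, 49], n=94
χ² = (14−12.45)²/12.45 + (12−13.55)²/13.55 + (12−14.84)²/14.84 + (19−16.16)²/16.16 + (19−17.71)²/17.71 + (18−19.29)²/19.29 = 1.5942
df = 2
p-value (upper-tail) = 0.45064
At α=0.01: p ≥ α → fail to reject H₀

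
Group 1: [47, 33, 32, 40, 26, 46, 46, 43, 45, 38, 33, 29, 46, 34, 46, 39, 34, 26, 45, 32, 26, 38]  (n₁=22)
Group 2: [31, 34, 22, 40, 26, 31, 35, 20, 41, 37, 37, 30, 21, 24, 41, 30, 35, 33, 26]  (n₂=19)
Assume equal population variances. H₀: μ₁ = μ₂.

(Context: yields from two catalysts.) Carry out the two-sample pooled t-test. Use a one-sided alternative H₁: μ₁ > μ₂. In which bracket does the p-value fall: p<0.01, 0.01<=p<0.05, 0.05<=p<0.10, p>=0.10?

x̄₁=37.455, s₁=7.321, n₁=22
x̄₂=31.263, s₂=6.665, n₂=19
s_p² = [21·7.321² + 18·6.665²]/39 = 49.3625
SE = √(s_p²·(1/22+1/19)) = 2.2004
t = (37.455−31.263)/2.2004 = 2.8137
df = 39
p-value (one-sided, H₁ greater) = 0.00382
→ bracket: p<0.01

p-value bracket: p<0.01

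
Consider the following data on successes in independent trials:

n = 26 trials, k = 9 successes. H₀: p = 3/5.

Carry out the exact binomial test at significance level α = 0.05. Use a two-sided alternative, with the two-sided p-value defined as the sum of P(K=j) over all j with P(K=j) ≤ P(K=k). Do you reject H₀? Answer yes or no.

Exact binomial: n=26, k=9, p₀=3/5=0.6000
P(X=j) = C(n,j)·p₀^j·(1−p₀)^(n−j); p = Σ P(X=j) over j with P(X=j) ≤ P(X=9)
p-value (two-sided) = 0.01449
At α=0.05: p < α → reject H₀

reject H₀: yes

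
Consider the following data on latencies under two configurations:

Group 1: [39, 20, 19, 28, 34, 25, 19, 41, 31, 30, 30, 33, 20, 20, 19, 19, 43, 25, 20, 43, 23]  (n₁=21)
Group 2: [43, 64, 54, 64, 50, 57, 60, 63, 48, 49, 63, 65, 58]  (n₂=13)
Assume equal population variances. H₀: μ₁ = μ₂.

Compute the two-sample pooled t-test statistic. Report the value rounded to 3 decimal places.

test statistic = -10.226

x̄₁=27.667, s₁=8.481, n₁=21
x̄₂=56.769, s₂=7.316, n₂=13
s_p² = [20·8.481² + 12·7.316²]/32 = 65.0304
SE = √(s_p²·(1/21+1/13)) = 2.8459
t = (27.667−56.769)/2.8459 = -10.2262
df = 32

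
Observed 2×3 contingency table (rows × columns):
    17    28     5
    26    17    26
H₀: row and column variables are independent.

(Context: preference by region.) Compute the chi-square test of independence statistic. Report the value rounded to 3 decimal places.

test statistic = 16.177

Row totals [50, 69], col totals [43, 45, 31], n=119
χ² = (17−18.07)²/18.07 + (28−18.91)²/18.91 + (5−13.03)²/13.03 + (26−24.93)²/24.93 + (17−26.09)²/26.09 + (26−17.97)²/17.97 = 16.1772
df = 2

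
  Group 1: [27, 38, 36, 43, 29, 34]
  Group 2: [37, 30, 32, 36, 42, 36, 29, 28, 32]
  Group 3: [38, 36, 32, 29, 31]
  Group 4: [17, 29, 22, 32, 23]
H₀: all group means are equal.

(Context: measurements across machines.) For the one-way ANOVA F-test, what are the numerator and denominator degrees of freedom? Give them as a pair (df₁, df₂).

degrees of freedom = [3, 21]

k = 4 groups, N = 25 total
df = (k−1, N−k) = (4−1, 25−4) = (3, 21)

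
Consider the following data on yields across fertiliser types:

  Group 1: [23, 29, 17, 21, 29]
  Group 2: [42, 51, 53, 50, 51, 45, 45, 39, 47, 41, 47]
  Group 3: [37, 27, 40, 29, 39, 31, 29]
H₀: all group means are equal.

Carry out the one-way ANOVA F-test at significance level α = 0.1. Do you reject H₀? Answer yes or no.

reject H₀: yes

Group means [23.80, 46.45, 33.14], grand mean 37.478
SSB = Σnᵢ(x̄ᵢ−x̄)² = 1953.355; SSW = ΣΣ(x−x̄ᵢ)² = 488.384
MSB = 1953.355/2 = 976.6774; MSW = 488.384/20 = 24.4192
F = MSB/MSW = 39.9963
df = (2, 20)
p-value (upper-tail) = 0.00000
At α=0.1: p < α → reject H₀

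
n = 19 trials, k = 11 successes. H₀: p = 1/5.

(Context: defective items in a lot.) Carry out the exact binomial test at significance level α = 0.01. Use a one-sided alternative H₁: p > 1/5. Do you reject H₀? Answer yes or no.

Exact binomial: n=19, k=11, p₀=1/5=0.2000
P(X≥11) from Σ C(n,i)·p₀^i·(1−p₀)^(n−i)
p-value (one-sided, H₁ greater) = 0.00031
At α=0.01: p < α → reject H₀

reject H₀: yes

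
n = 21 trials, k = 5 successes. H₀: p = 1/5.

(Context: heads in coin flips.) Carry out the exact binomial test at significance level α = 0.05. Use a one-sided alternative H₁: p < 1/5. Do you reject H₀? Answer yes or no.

reject H₀: no

Exact binomial: n=21, k=5, p₀=1/5=0.2000
P(X≤5) from Σ C(n,i)·p₀^i·(1−p₀)^(n−i)
p-value (one-sided, H₁ less) = 0.76930
At α=0.05: p ≥ α → fail to reject H₀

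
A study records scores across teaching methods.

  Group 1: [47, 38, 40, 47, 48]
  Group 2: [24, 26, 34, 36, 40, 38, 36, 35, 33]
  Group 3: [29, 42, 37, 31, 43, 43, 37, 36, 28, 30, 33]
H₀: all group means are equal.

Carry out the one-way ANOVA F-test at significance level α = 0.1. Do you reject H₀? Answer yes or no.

Group means [44.00, 33.56, 35.36], grand mean 36.440
SSB = Σnᵢ(x̄ᵢ−x̄)² = 373.392; SSW = ΣΣ(x−x̄ᵢ)² = 624.768
MSB = 373.392/2 = 186.6962; MSW = 624.768/22 = 28.3985
F = MSB/MSW = 6.5741
df = (2, 22)
p-value (upper-tail) = 0.00578
At α=0.1: p < α → reject H₀

reject H₀: yes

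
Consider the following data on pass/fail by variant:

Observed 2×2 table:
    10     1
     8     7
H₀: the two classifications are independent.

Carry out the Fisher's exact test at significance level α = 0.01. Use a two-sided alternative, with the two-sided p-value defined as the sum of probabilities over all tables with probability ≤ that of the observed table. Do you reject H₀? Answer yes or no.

reject H₀: no

Margins: r₁=11, r₂=15, c₁=18, c₂=8, n=26
p_obs = C(11,10)·C(15,8)/C(26,18); sum pmf over tables with pmf ≤ p_obs
p-value (two-sided) = 0.08375
At α=0.01: p ≥ α → fail to reject H₀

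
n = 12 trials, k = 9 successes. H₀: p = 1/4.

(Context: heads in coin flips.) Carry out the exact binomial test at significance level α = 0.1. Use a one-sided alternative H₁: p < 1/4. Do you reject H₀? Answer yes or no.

Exact binomial: n=12, k=9, p₀=1/4=0.2500
P(X≤9) from Σ C(n,i)·p₀^i·(1−p₀)^(n−i)
p-value (one-sided, H₁ less) = 0.99996
At α=0.1: p ≥ α → fail to reject H₀

reject H₀: no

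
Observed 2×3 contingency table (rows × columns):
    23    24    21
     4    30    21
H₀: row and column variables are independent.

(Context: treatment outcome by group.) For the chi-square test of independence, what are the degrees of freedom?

df = (r−1)(c−1) = (2−1)·(3−1) = 2

degrees of freedom = 2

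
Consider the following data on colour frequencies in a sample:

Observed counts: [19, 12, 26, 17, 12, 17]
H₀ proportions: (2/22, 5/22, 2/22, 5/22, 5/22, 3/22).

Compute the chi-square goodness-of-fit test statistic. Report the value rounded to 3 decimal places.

n = 103; E_i = n·p_i = [9.36, 23.41, 9.36, 23.41, 23.41, 14.05]
χ² = (19−9.36)²/9.36 + (12−23.41)²/23.41 + (26−9.36)²/9.36 + (17−23.41)²/23.41 + (12−23.41)²/23.41 + (17−14.05)²/14.05 = 52.9722
df = 5

test statistic = 52.972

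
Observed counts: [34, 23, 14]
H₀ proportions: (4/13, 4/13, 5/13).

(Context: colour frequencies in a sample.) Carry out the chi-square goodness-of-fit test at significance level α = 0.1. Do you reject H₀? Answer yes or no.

n = 71; E_i = n·p_i = [21.85, 21.85, 27.31]
χ² = (34−21.85)²/21.85 + (23−21.85)²/21.85 + (14−27.31)²/27.31 = 13.3077
df = 2
p-value (upper-tail) = 0.00129
At α=0.1: p < α → reject H₀

reject H₀: yes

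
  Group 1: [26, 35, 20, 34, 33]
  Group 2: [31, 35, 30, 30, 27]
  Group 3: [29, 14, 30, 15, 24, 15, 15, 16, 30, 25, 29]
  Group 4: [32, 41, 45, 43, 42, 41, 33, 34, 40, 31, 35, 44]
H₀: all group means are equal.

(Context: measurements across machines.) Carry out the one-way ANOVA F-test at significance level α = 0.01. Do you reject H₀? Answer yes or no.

Group means [29.60, 30.60, 22.00, 38.42], grand mean 30.424
SSB = Σnᵢ(x̄ᵢ−x̄)² = 1550.744; SSW = ΣΣ(x−x̄ᵢ)² = 965.317
MSB = 1550.744/3 = 516.9146; MSW = 965.317/29 = 33.2868
F = MSB/MSW = 15.5291
df = (3, 29)
p-value (upper-tail) = 0.00000
At α=0.01: p < α → reject H₀

reject H₀: yes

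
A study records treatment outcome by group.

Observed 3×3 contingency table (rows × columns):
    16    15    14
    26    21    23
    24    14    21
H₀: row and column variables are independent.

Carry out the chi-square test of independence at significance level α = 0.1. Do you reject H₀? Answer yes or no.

reject H₀: no

Row totals [45, 70, 59], col totals [66, 50, 58], n=174
χ² = (16−17.07)²/17.07 + (15−12.93)²/12.93 + (14−15.00)²/15.00 + (26−26.55)²/26.55 + (21−20.11)²/20.11 + (23−23.33)²/23.33 + (24−22.38)²/22.38 + (14−16.95)²/16.95 + (21−19.67)²/19.67 = 1.2423
df = 4
p-value (upper-tail) = 0.87109
At α=0.1: p ≥ α → fail to reject H₀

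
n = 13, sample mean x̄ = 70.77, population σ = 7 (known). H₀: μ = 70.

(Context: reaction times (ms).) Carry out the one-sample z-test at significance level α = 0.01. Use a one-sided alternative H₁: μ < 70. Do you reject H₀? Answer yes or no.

reject H₀: no

SE = σ/√n = 7/√13 = 1.9415
z = (x̄−μ₀)/SE = (70.77−70)/1.9415 = 0.3966
p-value (one-sided, H₁ less) = 0.65417
At α=0.01: p ≥ α → fail to reject H₀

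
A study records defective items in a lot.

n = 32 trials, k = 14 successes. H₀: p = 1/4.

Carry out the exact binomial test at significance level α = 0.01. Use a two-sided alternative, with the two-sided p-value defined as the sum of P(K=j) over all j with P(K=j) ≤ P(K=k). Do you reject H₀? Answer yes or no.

Exact binomial: n=32, k=14, p₀=1/4=0.2500
P(X=j) = C(n,j)·p₀^j·(1−p₀)^(n−j); p = Σ P(X=j) over j with P(X=j) ≤ P(X=14)
p-value (two-sided) = 0.02257
At α=0.01: p ≥ α → fail to reject H₀

reject H₀: no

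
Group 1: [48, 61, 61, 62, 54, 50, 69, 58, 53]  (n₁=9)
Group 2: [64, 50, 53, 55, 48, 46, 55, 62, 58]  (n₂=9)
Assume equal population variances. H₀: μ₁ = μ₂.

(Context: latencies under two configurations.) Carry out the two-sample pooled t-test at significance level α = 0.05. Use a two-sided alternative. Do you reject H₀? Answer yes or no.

x̄₁=57.333, s₁=6.671, n₁=9
x̄₂=54.556, s₂=6.085, n₂=9
s_p² = [8·6.671² + 8·6.085²]/16 = 40.7639
SE = √(s_p²·(1/9+1/9)) = 3.0098
t = (57.333−54.556)/3.0098 = 0.9229
df = 16
p-value (two-sided) = 0.36976
At α=0.05: p ≥ α → fail to reject H₀

reject H₀: no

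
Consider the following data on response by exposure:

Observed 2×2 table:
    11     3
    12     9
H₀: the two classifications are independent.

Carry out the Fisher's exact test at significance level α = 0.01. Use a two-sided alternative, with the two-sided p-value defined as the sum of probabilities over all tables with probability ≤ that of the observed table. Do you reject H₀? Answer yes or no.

Margins: r₁=14, r₂=21, c₁=23, c₂=12, n=35
p_obs = C(14,11)·C(21,12)/C(35,23); sum pmf over tables with pmf ≤ p_obs
p-value (two-sided) = 0.28164
At α=0.01: p ≥ α → fail to reject H₀

reject H₀: no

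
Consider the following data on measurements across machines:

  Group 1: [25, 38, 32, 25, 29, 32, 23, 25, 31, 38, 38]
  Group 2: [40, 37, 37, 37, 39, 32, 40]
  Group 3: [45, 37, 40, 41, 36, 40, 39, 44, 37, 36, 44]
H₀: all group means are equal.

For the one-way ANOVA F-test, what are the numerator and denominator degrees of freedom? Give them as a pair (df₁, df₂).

k = 3 groups, N = 29 total
df = (k−1, N−k) = (3−1, 29−3) = (2, 26)

degrees of freedom = [2, 26]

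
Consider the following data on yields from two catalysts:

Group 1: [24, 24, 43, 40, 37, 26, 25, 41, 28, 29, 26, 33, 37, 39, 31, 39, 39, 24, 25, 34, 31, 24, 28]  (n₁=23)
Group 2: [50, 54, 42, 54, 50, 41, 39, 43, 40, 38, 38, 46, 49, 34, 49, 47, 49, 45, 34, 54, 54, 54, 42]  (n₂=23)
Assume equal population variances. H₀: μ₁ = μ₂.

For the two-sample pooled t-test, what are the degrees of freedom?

degrees of freedom = 44

df = n₁ + n₂ − 2 = 23 + 23 − 2 = 44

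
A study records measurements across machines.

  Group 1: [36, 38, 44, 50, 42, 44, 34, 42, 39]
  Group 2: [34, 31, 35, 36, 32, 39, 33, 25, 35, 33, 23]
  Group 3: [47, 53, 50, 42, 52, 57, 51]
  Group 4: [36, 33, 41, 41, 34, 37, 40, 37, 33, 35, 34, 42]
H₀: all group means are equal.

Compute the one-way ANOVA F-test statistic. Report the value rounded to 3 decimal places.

Group means [41.00, 32.36, 50.29, 36.92], grand mean 38.974
SSB = Σnᵢ(x̄ᵢ−x̄)² = 1464.084; SSW = ΣΣ(x−x̄ᵢ)² = 662.891
MSB = 1464.084/3 = 488.0279; MSW = 662.891/35 = 18.9397
F = MSB/MSW = 25.7674
df = (3, 35)

test statistic = 25.767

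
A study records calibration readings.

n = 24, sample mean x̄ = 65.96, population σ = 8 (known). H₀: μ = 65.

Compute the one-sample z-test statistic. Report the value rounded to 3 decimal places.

SE = σ/√n = 8/√24 = 1.6330
z = (x̄−μ₀)/SE = (65.96−65)/1.6330 = 0.5879

test statistic = 0.588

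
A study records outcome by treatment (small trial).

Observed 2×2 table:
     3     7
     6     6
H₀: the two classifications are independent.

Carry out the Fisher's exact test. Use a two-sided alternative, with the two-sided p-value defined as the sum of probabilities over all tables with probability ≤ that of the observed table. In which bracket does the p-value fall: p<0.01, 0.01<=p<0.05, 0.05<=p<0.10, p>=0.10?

p-value bracket: p>=0.10

Margins: r₁=10, r₂=12, c₁=9, c₂=13, n=22
p_obs = C(10,3)·C(12,6)/C(22,9); sum pmf over tables with pmf ≤ p_obs
p-value (two-sided) = 0.41486
→ bracket: p>=0.10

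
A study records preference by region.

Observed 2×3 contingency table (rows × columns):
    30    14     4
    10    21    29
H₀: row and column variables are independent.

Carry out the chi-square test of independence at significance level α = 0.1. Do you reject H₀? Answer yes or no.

Row totals [48, 60], col totals [40, 35, 33], n=108
χ² = (30−17.78)²/17.78 + (14−15.56)²/15.56 + (4−14.67)²/14.67 + (10−22.22)²/22.22 + (21−19.44)²/19.44 + (29−18.33)²/18.33 = 29.3686
df = 2
p-value (upper-tail) = 0.00000
At α=0.1: p < α → reject H₀

reject H₀: yes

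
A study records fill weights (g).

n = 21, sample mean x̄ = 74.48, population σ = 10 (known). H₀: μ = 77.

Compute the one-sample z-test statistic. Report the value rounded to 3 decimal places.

SE = σ/√n = 10/√21 = 2.1822
z = (x̄−μ₀)/SE = (74.48−77)/2.1822 = -1.1548

test statistic = -1.155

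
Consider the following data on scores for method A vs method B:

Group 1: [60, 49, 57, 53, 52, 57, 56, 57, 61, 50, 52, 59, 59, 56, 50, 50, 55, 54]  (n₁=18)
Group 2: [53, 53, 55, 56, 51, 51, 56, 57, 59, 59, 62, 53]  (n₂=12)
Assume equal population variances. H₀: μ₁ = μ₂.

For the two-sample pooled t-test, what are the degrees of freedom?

degrees of freedom = 28

df = n₁ + n₂ − 2 = 18 + 12 − 2 = 28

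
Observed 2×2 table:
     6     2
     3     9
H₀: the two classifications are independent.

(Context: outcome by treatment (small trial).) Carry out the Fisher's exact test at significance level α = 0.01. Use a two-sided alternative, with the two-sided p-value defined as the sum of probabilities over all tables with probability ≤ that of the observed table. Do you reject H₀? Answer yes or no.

reject H₀: no

Margins: r₁=8, r₂=12, c₁=9, c₂=11, n=20
p_obs = C(8,6)·C(12,3)/C(20,9); sum pmf over tables with pmf ≤ p_obs
p-value (two-sided) = 0.06478
At α=0.01: p ≥ α → fail to reject H₀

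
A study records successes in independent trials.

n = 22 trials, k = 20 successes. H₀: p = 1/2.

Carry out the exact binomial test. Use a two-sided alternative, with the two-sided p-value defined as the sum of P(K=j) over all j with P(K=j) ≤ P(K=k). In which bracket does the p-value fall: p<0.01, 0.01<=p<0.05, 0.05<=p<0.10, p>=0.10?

p-value bracket: p<0.01

Exact binomial: n=22, k=20, p₀=1/2=0.5000
P(X=j) = C(n,j)·p₀^j·(1−p₀)^(n−j); p = Σ P(X=j) over j with P(X=j) ≤ P(X=20)
p-value (two-sided) = 0.00012
→ bracket: p<0.01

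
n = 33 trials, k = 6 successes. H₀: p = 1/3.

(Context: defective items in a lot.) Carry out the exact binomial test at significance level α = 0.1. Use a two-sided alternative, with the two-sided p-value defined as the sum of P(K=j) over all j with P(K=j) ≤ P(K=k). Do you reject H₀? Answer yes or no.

Exact binomial: n=33, k=6, p₀=1/3=0.3333
P(X=j) = C(n,j)·p₀^j·(1−p₀)^(n−j); p = Σ P(X=j) over j with P(X=j) ≤ P(X=6)
p-value (two-sided) = 0.06692
At α=0.1: p < α → reject H₀

reject H₀: yes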